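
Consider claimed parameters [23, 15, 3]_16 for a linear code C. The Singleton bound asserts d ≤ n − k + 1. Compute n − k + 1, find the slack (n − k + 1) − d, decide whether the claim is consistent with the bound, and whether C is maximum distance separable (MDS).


Singleton RHS = n − k + 1 = 9, slack = 6, bound satisfied, not MDS.

Singleton bound: d ≤ n − k + 1.
Here n = 23, k = 15, so n − k + 1 = 9.
Given d = 3, check d ≤ 9: YES.
Slack = (n − k + 1) − d = 6.
The code is NOT MDS (slack = 6 > 0).
Description: the claimed parameters are [23, 15, 3]_16; such a code would be non-MDS.


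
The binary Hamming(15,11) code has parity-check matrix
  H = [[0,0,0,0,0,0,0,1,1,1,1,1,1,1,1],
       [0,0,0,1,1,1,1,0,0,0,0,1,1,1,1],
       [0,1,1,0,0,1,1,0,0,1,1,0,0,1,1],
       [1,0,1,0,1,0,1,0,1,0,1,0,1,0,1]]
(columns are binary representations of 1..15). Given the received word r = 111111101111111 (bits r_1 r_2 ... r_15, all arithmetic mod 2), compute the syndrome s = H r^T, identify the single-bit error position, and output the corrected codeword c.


s = (1, 0, 0, 0)^T, error position = 8, corrected codeword c = 111111111111111

Compute s = H r^T mod 2 one row at a time:
  s_1 = 0 + 1 + 1 + 1 + 1 + 1 + 1 + 1 = 7 ≡ 1 (mod 2).
  s_2 = 1 + 1 + 1 + 1 + 1 + 1 + 1 + 1 = 8 ≡ 0 (mod 2).
  s_3 = 1 + 1 + 1 + 1 + 1 + 1 + 1 + 1 = 8 ≡ 0 (mod 2).
  s_4 = 1 + 1 + 1 + 1 + 1 + 1 + 1 + 1 = 8 ≡ 0 (mod 2).
s = (1, 0, 0, 0)^T — this equals column 8 of H (binary 1000), so error is at position 8.
Correct: flip bit 8 of r = 111111101111111 to get c = 111111111111111.


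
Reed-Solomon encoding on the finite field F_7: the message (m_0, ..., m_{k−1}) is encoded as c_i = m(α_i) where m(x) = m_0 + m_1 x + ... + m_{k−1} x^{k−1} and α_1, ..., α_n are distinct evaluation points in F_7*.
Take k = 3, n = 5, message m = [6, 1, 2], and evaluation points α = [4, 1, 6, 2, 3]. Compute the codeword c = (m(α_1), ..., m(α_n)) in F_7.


c = [0, 2, 0, 2, 6]

Message polynomial: m(x) = 6 + 1·x + 2·x^2 (mod 7).
For each evaluation point α_i, compute m(α_i) mod 7:
  α_1 = 4: Horner steps 2 → 2 → 0, so m(4) = 0.
  α_2 = 1: Horner steps 2 → 3 → 2, so m(1) = 2.
  α_3 = 6: Horner steps 2 → 6 → 0, so m(6) = 0.
  α_4 = 2: Horner steps 2 → 5 → 2, so m(2) = 2.
  α_5 = 3: Horner steps 2 → 0 → 6, so m(3) = 6.
Codeword c = [0, 2, 0, 2, 6] ∈ F_7^5.


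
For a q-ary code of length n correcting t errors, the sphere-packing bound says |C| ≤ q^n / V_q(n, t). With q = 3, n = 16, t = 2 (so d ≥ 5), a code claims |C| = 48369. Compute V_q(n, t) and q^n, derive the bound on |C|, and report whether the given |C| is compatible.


V_q(n, t) = 513, q^n = 43046721, Hamming bound = 83911, |C| = 48369 ≤ bound (satisfied).

Step 1: Compute V_q(n, t) = Σ_{j=0}^2 C(n, j) (q−1)^j.
  j = 0: C(16,0)·(2)^0 = 1·1 = 1.
  j = 1: C(16,1)·(2)^1 = 16·2 = 32.
  j = 2: C(16,2)·(2)^2 = 120·4 = 480.
  V_q(n, t) = 1 + 32 + 480 = 513.
Step 2: q^n = 3^16 = 43046721.
Step 3: Hamming bound ⌊q^n / V_q(n,t)⌋ = ⌊43046721/513⌋ = 83911.
Step 4: Compare |C| = 48369 to 83911: satisfied.
The claimed |C| lies below the Hamming bound.


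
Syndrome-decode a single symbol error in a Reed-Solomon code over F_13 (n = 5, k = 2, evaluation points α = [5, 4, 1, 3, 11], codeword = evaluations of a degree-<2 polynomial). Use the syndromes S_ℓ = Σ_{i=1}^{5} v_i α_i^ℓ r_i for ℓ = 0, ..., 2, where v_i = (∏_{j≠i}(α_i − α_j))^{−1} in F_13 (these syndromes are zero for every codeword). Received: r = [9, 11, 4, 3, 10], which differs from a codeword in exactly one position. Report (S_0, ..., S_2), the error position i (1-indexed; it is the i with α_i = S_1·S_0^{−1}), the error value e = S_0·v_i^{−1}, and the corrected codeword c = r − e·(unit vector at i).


S = (6, 5, 2), error at position 4, error magnitude e = 3, c = [9, 11, 4, 0, 10].

Step 1: column multipliers v_i = (∏_{j≠i}(α_i − α_j))^{−1} mod 13.
  i = 1 (α = 5): (5−4)(5−1)(5−3)(5−11) = 1·4·2·(−6) = −48 ≡ 4, so v_1 = 4^{−1} = 10 (mod 13).
  i = 2 (α = 4): (4−5)(4−1)(4−3)(4−11) = (−1)·3·1·(−7) = 21 ≡ 8, so v_2 = 8^{−1} = 5 (mod 13).
  i = 3 (α = 1): (1−5)(1−4)(1−3)(1−11) = (−4)·(−3)·(−2)·(−10) = 240 ≡ 6, so v_3 = 6^{−1} = 11 (mod 13).
  i = 4 (α = 3): (3−5)(3−4)(3−1)(3−11) = (−2)·(−1)·2·(−8) = −32 ≡ 7, so v_4 = 7^{−1} = 2 (mod 13).
  i = 5 (α = 11): (11−5)(11−4)(11−1)(11−3) = 6·7·10·8 = 3360 ≡ 6, so v_5 = 6^{−1} = 11 (mod 13).
  v = [10, 5, 11, 2, 11].
Step 2: syndromes of r = [9, 11, 4, 3, 10] (all sums mod 13).
  S_0 = Σ v_i r_i = 10·9 + 5·11 + 11·4 + 2·3 + 11·10 = 305 ≡ 6.
  S_1 = Σ v_i α_i r_i = 10·5·9 + 5·4·11 + 11·1·4 + 2·3·3 + 11·11·10 = 1942 ≡ 5.
  α_i^2 mod 13 = [12, 3, 1, 9, 4].
  S_2 = Σ v_i α_i^2 r_i = 10·12·9 + 5·3·11 + 11·1·4 + 2·9·3 + 11·4·10 = 1783 ≡ 2.
  S = (6, 5, 2) ≠ 0, so r is not a codeword (an error is present).
Step 3: locate the error. For a single error e at position i, S_ℓ = v_i·e·α_i^ℓ, so α_err = S_1/S_0.
  S_0^{−1} = 6^{−1} = 11 (mod 13), so α_err = 5·11 = 55 ≡ 3 = α_4. Error position i = 4.
  Consistency check: S_2/S_1 = 2·8 = 16 ≡ 3 = α_err ✓ (single-error assumption holds).
Step 4: error magnitude e = S_0/v_4 = S_0·∏_{j≠4}(α_4 − α_j) = 6·7 = 42 ≡ 3 (mod 13).
Step 5: correct position 4: c_4 = r_4 − e = 3 − 3 ≡ 0 (mod 13). Hence c = [9, 11, 4, 0, 10].
  Check: interpolating c through the α_i gives m(x) = 6 + 11·x (degree < 2) with m(α_i) = c_i for every i, so c is indeed a codeword.


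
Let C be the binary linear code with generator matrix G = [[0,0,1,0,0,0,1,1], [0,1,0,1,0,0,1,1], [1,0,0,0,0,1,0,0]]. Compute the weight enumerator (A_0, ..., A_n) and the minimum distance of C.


Weight distribution: A_0 = 1, A_2 = 1, A_3 = 2, A_4 = 1, A_5 = 2, A_6 = 1. Minimum distance d = 2.

Enumerate all 2^3 = 8 messages m ∈ F_2^3.
For each, compute codeword c = mG in F_2^8, then tally its weight.
  m = 000 → c = 00000000, weight = 0.
  m = 100 → c = 00100011, weight = 3.
  m = 010 → c = 01010011, weight = 4.
  m = 110 → c = 01110000, weight = 3.
  m = 001 → c = 10000100, weight = 2.
  m = 101 → c = 10100111, weight = 5.
  m = 011 → c = 11010111, weight = 6.
  m = 111 → c = 11110100, weight = 5.
Tally weights:
  weight 0: 1 codewords.
  weight 2: 1 codewords.
  weight 3: 2 codewords.
  weight 4: 1 codewords.
  weight 5: 2 codewords.
  weight 6: 1 codewords.
Minimum distance d = smallest w > 0 with A_w > 0 = 2.
Sanity: Σ A_w = 8 = 2^3 = 8 ✓.


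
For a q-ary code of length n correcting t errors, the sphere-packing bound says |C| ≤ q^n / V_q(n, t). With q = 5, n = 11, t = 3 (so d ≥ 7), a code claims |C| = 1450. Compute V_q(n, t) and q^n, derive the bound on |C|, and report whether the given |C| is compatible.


V_q(n, t) = 11485, q^n = 48828125, Hamming bound = 4251, |C| = 1450 ≤ bound (satisfied).

Step 1: Compute V_q(n, t) = Σ_{j=0}^3 C(n, j) (q−1)^j.
  j = 0: C(11,0)·(4)^0 = 1·1 = 1.
  j = 1: C(11,1)·(4)^1 = 11·4 = 44.
  j = 2: C(11,2)·(4)^2 = 55·16 = 880.
  j = 3: C(11,3)·(4)^3 = 165·64 = 10560.
  V_q(n, t) = 1 + 44 + 880 + 10560 = 11485.
Step 2: q^n = 5^11 = 48828125.
Step 3: Hamming bound ⌊q^n / V_q(n,t)⌋ = ⌊48828125/11485⌋ = 4251.
Step 4: Compare |C| = 1450 to 4251: satisfied.
The claimed |C| lies below the Hamming bound.


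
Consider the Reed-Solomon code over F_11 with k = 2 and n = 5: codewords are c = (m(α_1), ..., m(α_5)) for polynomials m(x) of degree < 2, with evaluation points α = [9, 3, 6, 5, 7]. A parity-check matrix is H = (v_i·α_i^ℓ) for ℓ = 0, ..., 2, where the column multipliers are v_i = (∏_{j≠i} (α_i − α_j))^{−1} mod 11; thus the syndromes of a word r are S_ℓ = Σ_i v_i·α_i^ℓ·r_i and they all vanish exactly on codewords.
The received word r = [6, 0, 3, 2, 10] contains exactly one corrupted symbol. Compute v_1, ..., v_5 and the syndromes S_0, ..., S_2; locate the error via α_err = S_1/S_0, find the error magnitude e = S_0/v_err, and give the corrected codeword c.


S = (1, 7, 5), error at position 5, error magnitude e = 6, c = [6, 0, 3, 2, 4].

Step 1: column multipliers v_i = (∏_{j≠i}(α_i − α_j))^{−1} mod 11.
  i = 1 (α = 9): (9−3)(9−6)(9−5)(9−7) = 6·3·4·2 = 144 ≡ 1, so v_1 = 1^{−1} = 1 (mod 11).
  i = 2 (α = 3): (3−9)(3−6)(3−5)(3−7) = (−6)·(−3)·(−2)·(−4) = 144 ≡ 1, so v_2 = 1^{−1} = 1 (mod 11).
  i = 3 (α = 6): (6−9)(6−3)(6−5)(6−7) = (−3)·3·1·(−1) = 9 ≡ 9, so v_3 = 9^{−1} = 5 (mod 11).
  i = 4 (α = 5): (5−9)(5−3)(5−6)(5−7) = (−4)·2·(−1)·(−2) = −16 ≡ 6, so v_4 = 6^{−1} = 2 (mod 11).
  i = 5 (α = 7): (7−9)(7−3)(7−6)(7−5) = (−2)·4·1·2 = −16 ≡ 6, so v_5 = 6^{−1} = 2 (mod 11).
  v = [1, 1, 5, 2, 2].
Step 2: syndromes of r = [6, 0, 3, 2, 10] (all sums mod 11).
  S_0 = Σ v_i r_i = 1·6 + 1·0 + 5·3 + 2·2 + 2·10 = 45 ≡ 1.
  S_1 = Σ v_i α_i r_i = 1·9·6 + 1·3·0 + 5·6·3 + 2·5·2 + 2·7·10 = 304 ≡ 7.
  α_i^2 mod 11 = [4, 9, 3, 3, 5].
  S_2 = Σ v_i α_i^2 r_i = 1·4·6 + 1·9·0 + 5·3·3 + 2·3·2 + 2·5·10 = 181 ≡ 5.
  S = (1, 7, 5) ≠ 0, so r is not a codeword (an error is present).
Step 3: locate the error. For a single error e at position i, S_ℓ = v_i·e·α_i^ℓ, so α_err = S_1/S_0.
  S_0^{−1} = 1^{−1} = 1 (mod 11), so α_err = 7·1 = 7 ≡ 7 = α_5. Error position i = 5.
  Consistency check: S_2/S_1 = 5·8 = 40 ≡ 7 = α_err ✓ (single-error assumption holds).
Step 4: error magnitude e = S_0/v_5 = S_0·∏_{j≠5}(α_5 − α_j) = 1·6 = 6 ≡ 6 (mod 11).
Step 5: correct position 5: c_5 = r_5 − e = 10 − 6 ≡ 4 (mod 11). Hence c = [6, 0, 3, 2, 4].
  Check: interpolating c through the α_i gives m(x) = 8 + 1·x (degree < 2) with m(α_i) = c_i for every i, so c is indeed a codeword.


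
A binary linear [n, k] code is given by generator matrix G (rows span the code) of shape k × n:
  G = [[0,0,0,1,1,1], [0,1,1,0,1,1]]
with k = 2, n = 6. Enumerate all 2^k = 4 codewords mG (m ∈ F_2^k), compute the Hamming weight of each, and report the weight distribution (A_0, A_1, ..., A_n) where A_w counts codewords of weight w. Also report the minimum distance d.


Weight distribution: A_0 = 1, A_3 = 2, A_4 = 1. Minimum distance d = 3.

Enumerate all 2^2 = 4 messages m ∈ F_2^2.
For each, compute codeword c = mG in F_2^6, then tally its weight.
  m = 00 → c = 000000, weight = 0.
  m = 10 → c = 000111, weight = 3.
  m = 01 → c = 011011, weight = 4.
  m = 11 → c = 011100, weight = 3.
Tally weights:
  weight 0: 1 codewords.
  weight 3: 2 codewords.
  weight 4: 1 codewords.
Minimum distance d = smallest w > 0 with A_w > 0 = 3.
Sanity: Σ A_w = 4 = 2^2 = 4 ✓.


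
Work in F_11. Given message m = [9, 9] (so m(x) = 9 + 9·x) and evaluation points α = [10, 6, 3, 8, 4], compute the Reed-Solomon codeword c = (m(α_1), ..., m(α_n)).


c = [0, 8, 3, 4, 1]

Message polynomial: m(x) = 9 + 9·x (mod 11).
For each evaluation point α_i, compute m(α_i) mod 11:
  α_1 = 10: Horner steps 9 → 0, so m(10) = 0.
  α_2 = 6: Horner steps 9 → 8, so m(6) = 8.
  α_3 = 3: Horner steps 9 → 3, so m(3) = 3.
  α_4 = 8: Horner steps 9 → 4, so m(8) = 4.
  α_5 = 4: Horner steps 9 → 1, so m(4) = 1.
Codeword c = [0, 8, 3, 4, 1] ∈ F_11^5.


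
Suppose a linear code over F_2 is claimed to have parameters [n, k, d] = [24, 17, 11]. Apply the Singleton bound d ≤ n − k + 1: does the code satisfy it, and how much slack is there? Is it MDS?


Singleton RHS = n − k + 1 = 8, slack = -3, bound violated (no such code; not MDS).

Singleton bound: d ≤ n − k + 1.
Here n = 24, k = 17, so n − k + 1 = 8.
Given d = 11, check d ≤ 8: NO.
Slack = (n − k + 1) − d = -3.
The slack is negative: d = 11 exceeds n − k + 1 = 8 by 3, so the Singleton bound is violated and no linear [24, 17, 11]_2 code can exist. In particular it is not MDS (MDS requires d = n − k + 1 exactly).
Description: the claimed parameters are [24, 17, 11]_2; such a code would be impossible (violates the Singleton bound).


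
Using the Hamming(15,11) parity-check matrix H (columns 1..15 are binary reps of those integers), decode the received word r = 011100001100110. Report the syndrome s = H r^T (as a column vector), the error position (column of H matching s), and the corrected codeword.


s = (0, 1, 0, 1)^T, error position = 5, corrected codeword c = 011110001100110

Compute s = H r^T mod 2 one row at a time:
  s_1 = 0 + 1 + 1 + 0 + 0 + 1 + 1 + 0 = 4 ≡ 0 (mod 2).
  s_2 = 1 + 0 + 0 + 0 + 0 + 1 + 1 + 0 = 3 ≡ 1 (mod 2).
  s_3 = 1 + 1 + 0 + 0 + 1 + 0 + 1 + 0 = 4 ≡ 0 (mod 2).
  s_4 = 0 + 1 + 0 + 0 + 1 + 0 + 1 + 0 = 3 ≡ 1 (mod 2).
s = (0, 1, 0, 1)^T — this equals column 5 of H (binary 0101), so error is at position 5.
Correct: flip bit 5 of r = 011100001100110 to get c = 011110001100110.


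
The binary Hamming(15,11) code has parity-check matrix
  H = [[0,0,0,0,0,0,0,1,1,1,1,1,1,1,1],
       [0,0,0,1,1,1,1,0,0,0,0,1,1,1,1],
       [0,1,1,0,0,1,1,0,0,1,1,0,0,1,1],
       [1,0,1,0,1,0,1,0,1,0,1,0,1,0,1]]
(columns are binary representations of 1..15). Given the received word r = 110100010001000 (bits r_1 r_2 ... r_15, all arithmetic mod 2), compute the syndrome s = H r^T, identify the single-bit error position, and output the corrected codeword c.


s = (0, 0, 1, 1)^T, error position = 3, corrected codeword c = 111100010001000

Compute s = H r^T mod 2 one row at a time:
  s_1 = 1 + 0 + 0 + 0 + 1 + 0 + 0 + 0 = 2 ≡ 0 (mod 2).
  s_2 = 1 + 0 + 0 + 0 + 1 + 0 + 0 + 0 = 2 ≡ 0 (mod 2).
  s_3 = 1 + 0 + 0 + 0 + 0 + 0 + 0 + 0 = 1 ≡ 1 (mod 2).
  s_4 = 1 + 0 + 0 + 0 + 0 + 0 + 0 + 0 = 1 ≡ 1 (mod 2).
s = (0, 0, 1, 1)^T — this equals column 3 of H (binary 0011), so error is at position 3.
Correct: flip bit 3 of r = 110100010001000 to get c = 111100010001000.


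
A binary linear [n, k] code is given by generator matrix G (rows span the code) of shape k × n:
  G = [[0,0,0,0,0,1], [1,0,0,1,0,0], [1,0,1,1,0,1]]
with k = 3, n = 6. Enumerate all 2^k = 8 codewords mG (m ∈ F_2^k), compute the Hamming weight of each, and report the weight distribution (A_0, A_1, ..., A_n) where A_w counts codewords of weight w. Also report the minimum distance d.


Weight distribution: A_0 = 1, A_1 = 2, A_2 = 2, A_3 = 2, A_4 = 1. Minimum distance d = 1.

Enumerate all 2^3 = 8 messages m ∈ F_2^3.
For each, compute codeword c = mG in F_2^6, then tally its weight.
  m = 000 → c = 000000, weight = 0.
  m = 100 → c = 000001, weight = 1.
  m = 010 → c = 100100, weight = 2.
  m = 110 → c = 100101, weight = 3.
  m = 001 → c = 101101, weight = 4.
  m = 101 → c = 101100, weight = 3.
  m = 011 → c = 001001, weight = 2.
  m = 111 → c = 001000, weight = 1.
Tally weights:
  weight 0: 1 codewords.
  weight 1: 2 codewords.
  weight 2: 2 codewords.
  weight 3: 2 codewords.
  weight 4: 1 codewords.
Minimum distance d = smallest w > 0 with A_w > 0 = 1.
Sanity: Σ A_w = 8 = 2^3 = 8 ✓.


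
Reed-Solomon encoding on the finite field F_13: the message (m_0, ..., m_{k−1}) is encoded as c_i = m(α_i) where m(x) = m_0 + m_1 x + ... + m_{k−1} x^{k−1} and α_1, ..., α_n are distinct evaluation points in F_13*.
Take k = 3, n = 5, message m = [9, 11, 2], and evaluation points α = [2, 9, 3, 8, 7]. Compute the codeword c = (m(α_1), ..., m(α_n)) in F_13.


c = [0, 10, 8, 4, 2]

Message polynomial: m(x) = 9 + 11·x + 2·x^2 (mod 13).
For each evaluation point α_i, compute m(α_i) mod 13:
  α_1 = 2: Horner steps 2 → 2 → 0, so m(2) = 0.
  α_2 = 9: Horner steps 2 → 3 → 10, so m(9) = 10.
  α_3 = 3: Horner steps 2 → 4 → 8, so m(3) = 8.
  α_4 = 8: Horner steps 2 → 1 → 4, so m(8) = 4.
  α_5 = 7: Horner steps 2 → 12 → 2, so m(7) = 2.
Codeword c = [0, 10, 8, 4, 2] ∈ F_13^5.


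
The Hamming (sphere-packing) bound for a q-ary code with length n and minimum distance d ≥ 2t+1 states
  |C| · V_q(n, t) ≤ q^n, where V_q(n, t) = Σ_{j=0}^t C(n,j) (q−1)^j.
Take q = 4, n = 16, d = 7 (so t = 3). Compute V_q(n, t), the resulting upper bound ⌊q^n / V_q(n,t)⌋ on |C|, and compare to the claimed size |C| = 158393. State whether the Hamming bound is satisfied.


V_q(n, t) = 16249, q^n = 4294967296, Hamming bound = 264321, |C| = 158393 ≤ bound (satisfied).

Step 1: Compute V_q(n, t) = Σ_{j=0}^3 C(n, j) (q−1)^j.
  j = 0: C(16,0)·(3)^0 = 1·1 = 1.
  j = 1: C(16,1)·(3)^1 = 16·3 = 48.
  j = 2: C(16,2)·(3)^2 = 120·9 = 1080.
  j = 3: C(16,3)·(3)^3 = 560·27 = 15120.
  V_q(n, t) = 1 + 48 + 1080 + 15120 = 16249.
Step 2: q^n = 4^16 = 4294967296.
Step 3: Hamming bound ⌊q^n / V_q(n,t)⌋ = ⌊4294967296/16249⌋ = 264321.
Step 4: Compare |C| = 158393 to 264321: satisfied.
The claimed |C| lies below the Hamming bound.


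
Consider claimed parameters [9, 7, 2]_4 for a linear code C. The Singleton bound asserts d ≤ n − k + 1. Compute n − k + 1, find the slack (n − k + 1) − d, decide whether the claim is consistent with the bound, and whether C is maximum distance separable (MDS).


Singleton RHS = n − k + 1 = 3, slack = 1, bound satisfied, not MDS.

Singleton bound: d ≤ n − k + 1.
Here n = 9, k = 7, so n − k + 1 = 3.
Given d = 2, check d ≤ 3: YES.
Slack = (n − k + 1) − d = 1.
The code is NOT MDS (slack = 1 > 0).
Description: the claimed parameters are [9, 7, 2]_4; such a code would be non-MDS.


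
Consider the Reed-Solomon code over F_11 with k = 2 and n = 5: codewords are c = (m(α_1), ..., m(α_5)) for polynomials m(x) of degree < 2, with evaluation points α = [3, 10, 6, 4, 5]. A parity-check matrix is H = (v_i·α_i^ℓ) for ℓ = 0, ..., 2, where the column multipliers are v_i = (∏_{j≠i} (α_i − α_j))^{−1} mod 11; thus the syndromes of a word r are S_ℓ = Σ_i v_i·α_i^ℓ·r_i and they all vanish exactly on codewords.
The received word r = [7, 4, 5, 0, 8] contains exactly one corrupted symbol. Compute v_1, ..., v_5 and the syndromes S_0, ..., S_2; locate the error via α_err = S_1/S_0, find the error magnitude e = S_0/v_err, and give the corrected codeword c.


S = (9, 5, 4), error at position 1, error magnitude e = 4, c = [3, 4, 5, 0, 8].

Step 1: column multipliers v_i = (∏_{j≠i}(α_i − α_j))^{−1} mod 11.
  i = 1 (α = 3): (3−10)(3−6)(3−4)(3−5) = (−7)·(−3)·(−1)·(−2) = 42 ≡ 9, so v_1 = 9^{−1} = 5 (mod 11).
  i = 2 (α = 10): (10−3)(10−6)(10−4)(10−5) = 7·4·6·5 = 840 ≡ 4, so v_2 = 4^{−1} = 3 (mod 11).
  i = 3 (α = 6): (6−3)(6−10)(6−4)(6−5) = 3·(−4)·2·1 = −24 ≡ 9, so v_3 = 9^{−1} = 5 (mod 11).
  i = 4 (α = 4): (4−3)(4−10)(4−6)(4−5) = 1·(−6)·(−2)·(−1) = −12 ≡ 10, so v_4 = 10^{−1} = 10 (mod 11).
  i = 5 (α = 5): (5−3)(5−10)(5−6)(5−4) = 2·(−5)·(−1)·1 = 10 ≡ 10, so v_5 = 10^{−1} = 10 (mod 11).
  v = [5, 3, 5, 10, 10].
Step 2: syndromes of r = [7, 4, 5, 0, 8] (all sums mod 11).
  S_0 = Σ v_i r_i = 5·7 + 3·4 + 5·5 + 10·0 + 10·8 = 152 ≡ 9.
  S_1 = Σ v_i α_i r_i = 5·3·7 + 3·10·4 + 5·6·5 + 10·4·0 + 10·5·8 = 775 ≡ 5.
  α_i^2 mod 11 = [9, 1, 3, 5, 3].
  S_2 = Σ v_i α_i^2 r_i = 5·9·7 + 3·1·4 + 5·3·5 + 10·5·0 + 10·3·8 = 642 ≡ 4.
  S = (9, 5, 4) ≠ 0, so r is not a codeword (an error is present).
Step 3: locate the error. For a single error e at position i, S_ℓ = v_i·e·α_i^ℓ, so α_err = S_1/S_0.
  S_0^{−1} = 9^{−1} = 5 (mod 11), so α_err = 5·5 = 25 ≡ 3 = α_1. Error position i = 1.
  Consistency check: S_2/S_1 = 4·9 = 36 ≡ 3 = α_err ✓ (single-error assumption holds).
Step 4: error magnitude e = S_0/v_1 = S_0·∏_{j≠1}(α_1 − α_j) = 9·9 = 81 ≡ 4 (mod 11).
Step 5: correct position 1: c_1 = r_1 − e = 7 − 4 ≡ 3 (mod 11). Hence c = [3, 4, 5, 0, 8].
  Check: interpolating c through the α_i gives m(x) = 1 + 8·x (degree < 2) with m(α_i) = c_i for every i, so c is indeed a codeword.


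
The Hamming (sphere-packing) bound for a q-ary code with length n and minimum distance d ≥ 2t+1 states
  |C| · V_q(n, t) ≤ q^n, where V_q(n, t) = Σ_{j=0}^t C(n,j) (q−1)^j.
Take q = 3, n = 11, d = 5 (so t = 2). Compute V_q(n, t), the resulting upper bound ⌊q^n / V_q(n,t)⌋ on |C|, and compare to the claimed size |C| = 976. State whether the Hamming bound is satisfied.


V_q(n, t) = 243, q^n = 177147, Hamming bound = 729, |C| = 976 > bound (violated).

Step 1: Compute V_q(n, t) = Σ_{j=0}^2 C(n, j) (q−1)^j.
  j = 0: C(11,0)·(2)^0 = 1·1 = 1.
  j = 1: C(11,1)·(2)^1 = 11·2 = 22.
  j = 2: C(11,2)·(2)^2 = 55·4 = 220.
  V_q(n, t) = 1 + 22 + 220 = 243.
Step 2: q^n = 3^11 = 177147.
Step 3: Hamming bound ⌊q^n / V_q(n,t)⌋ = ⌊177147/243⌋ = 729.
Step 4: Compare |C| = 976 to 729: violated.
The claimed |C| lies above the Hamming bound, so no 3-ary code of length 11 with d ≥ 5 can have 976 codewords.


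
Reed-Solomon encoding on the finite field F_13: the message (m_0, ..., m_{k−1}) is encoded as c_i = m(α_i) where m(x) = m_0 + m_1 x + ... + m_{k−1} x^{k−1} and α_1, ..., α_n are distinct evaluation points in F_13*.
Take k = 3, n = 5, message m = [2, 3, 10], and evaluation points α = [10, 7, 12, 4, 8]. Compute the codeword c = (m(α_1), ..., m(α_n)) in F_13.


c = [5, 6, 9, 5, 3]

Message polynomial: m(x) = 2 + 3·x + 10·x^2 (mod 13).
For each evaluation point α_i, compute m(α_i) mod 13:
  α_1 = 10: Horner steps 10 → 12 → 5, so m(10) = 5.
  α_2 = 7: Horner steps 10 → 8 → 6, so m(7) = 6.
  α_3 = 12: Horner steps 10 → 6 → 9, so m(12) = 9.
  α_4 = 4: Horner steps 10 → 4 → 5, so m(4) = 5.
  α_5 = 8: Horner steps 10 → 5 → 3, so m(8) = 3.
Codeword c = [5, 6, 9, 5, 3] ∈ F_13^5.


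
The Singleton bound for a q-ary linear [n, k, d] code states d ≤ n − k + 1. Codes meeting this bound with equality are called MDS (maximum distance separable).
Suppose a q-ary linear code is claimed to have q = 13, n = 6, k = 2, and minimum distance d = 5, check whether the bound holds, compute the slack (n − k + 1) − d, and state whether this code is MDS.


Singleton RHS = n − k + 1 = 5, slack = 0, bound satisfied, MDS.

Singleton bound: d ≤ n − k + 1.
Here n = 6, k = 2, so n − k + 1 = 5.
Given d = 5, check d ≤ 5: YES.
Slack = (n − k + 1) − d = 0.
The code is MDS (slack = 0).
Description: the claimed parameters are [6, 2, 5]_13; such a code would be MDS (meets Singleton bound).


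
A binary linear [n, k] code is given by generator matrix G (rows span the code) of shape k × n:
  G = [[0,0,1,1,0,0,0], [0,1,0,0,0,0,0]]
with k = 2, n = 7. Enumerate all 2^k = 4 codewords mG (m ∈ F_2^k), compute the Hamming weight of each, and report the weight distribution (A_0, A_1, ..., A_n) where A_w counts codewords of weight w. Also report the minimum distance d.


Weight distribution: A_0 = 1, A_1 = 1, A_2 = 1, A_3 = 1. Minimum distance d = 1.

Enumerate all 2^2 = 4 messages m ∈ F_2^2.
For each, compute codeword c = mG in F_2^7, then tally its weight.
  m = 00 → c = 0000000, weight = 0.
  m = 10 → c = 0011000, weight = 2.
  m = 01 → c = 0100000, weight = 1.
  m = 11 → c = 0111000, weight = 3.
Tally weights:
  weight 0: 1 codewords.
  weight 1: 1 codewords.
  weight 2: 1 codewords.
  weight 3: 1 codewords.
Minimum distance d = smallest w > 0 with A_w > 0 = 1.
Sanity: Σ A_w = 4 = 2^2 = 4 ✓.


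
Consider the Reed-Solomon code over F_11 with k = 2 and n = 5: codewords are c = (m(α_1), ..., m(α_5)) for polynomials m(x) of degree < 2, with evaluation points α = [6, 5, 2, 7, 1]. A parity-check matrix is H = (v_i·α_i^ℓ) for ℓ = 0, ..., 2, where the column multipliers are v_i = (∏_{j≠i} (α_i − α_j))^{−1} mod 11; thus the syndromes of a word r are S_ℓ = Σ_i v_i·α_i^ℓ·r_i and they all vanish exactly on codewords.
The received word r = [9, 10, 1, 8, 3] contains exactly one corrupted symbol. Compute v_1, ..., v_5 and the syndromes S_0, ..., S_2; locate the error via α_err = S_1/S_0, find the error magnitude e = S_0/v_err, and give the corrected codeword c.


S = (9, 7, 3), error at position 3, error magnitude e = 10, c = [9, 10, 2, 8, 3].

Step 1: column multipliers v_i = (∏_{j≠i}(α_i − α_j))^{−1} mod 11.
  i = 1 (α = 6): (6−5)(6−2)(6−7)(6−1) = 1·4·(−1)·5 = −20 ≡ 2, so v_1 = 2^{−1} = 6 (mod 11).
  i = 2 (α = 5): (5−6)(5−2)(5−7)(5−1) = (−1)·3·(−2)·4 = 24 ≡ 2, so v_2 = 2^{−1} = 6 (mod 11).
  i = 3 (α = 2): (2−6)(2−5)(2−7)(2−1) = (−4)·(−3)·(−5)·1 = −60 ≡ 6, so v_3 = 6^{−1} = 2 (mod 11).
  i = 4 (α = 7): (7−6)(7−5)(7−2)(7−1) = 1·2·5·6 = 60 ≡ 5, so v_4 = 5^{−1} = 9 (mod 11).
  i = 5 (α = 1): (1−6)(1−5)(1−2)(1−7) = (−5)·(−4)·(−1)·(−6) = 120 ≡ 10, so v_5 = 10^{−1} = 10 (mod 11).
  v = [6, 6, 2, 9, 10].
Step 2: syndromes of r = [9, 10, 1, 8, 3] (all sums mod 11).
  S_0 = Σ v_i r_i = 6·9 + 6·10 + 2·1 + 9·8 + 10·3 = 218 ≡ 9.
  S_1 = Σ v_i α_i r_i = 6·6·9 + 6·5·10 + 2·2·1 + 9·7·8 + 10·1·3 = 1162 ≡ 7.
  α_i^2 mod 11 = [3, 3, 4, 5, 1].
  S_2 = Σ v_i α_i^2 r_i = 6·3·9 + 6·3·10 + 2·4·1 + 9·5·8 + 10·1·3 = 740 ≡ 3.
  S = (9, 7, 3) ≠ 0, so r is not a codeword (an error is present).
Step 3: locate the error. For a single error e at position i, S_ℓ = v_i·e·α_i^ℓ, so α_err = S_1/S_0.
  S_0^{−1} = 9^{−1} = 5 (mod 11), so α_err = 7·5 = 35 ≡ 2 = α_3. Error position i = 3.
  Consistency check: S_2/S_1 = 3·8 = 24 ≡ 2 = α_err ✓ (single-error assumption holds).
Step 4: error magnitude e = S_0/v_3 = S_0·∏_{j≠3}(α_3 − α_j) = 9·6 = 54 ≡ 10 (mod 11).
Step 5: correct position 3: c_3 = r_3 − e = 1 − 10 ≡ 2 (mod 11). Hence c = [9, 10, 2, 8, 3].
  Check: interpolating c through the α_i gives m(x) = 4 + 10·x (degree < 2) with m(α_i) = c_i for every i, so c is indeed a codeword.


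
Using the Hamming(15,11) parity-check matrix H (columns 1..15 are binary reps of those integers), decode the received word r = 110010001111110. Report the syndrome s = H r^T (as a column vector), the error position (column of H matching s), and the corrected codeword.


s = (0, 0, 0, 1)^T, error position = 1, corrected codeword c = 010010001111110

Compute s = H r^T mod 2 one row at a time:
  s_1 = 0 + 1 + 1 + 1 + 1 + 1 + 1 + 0 = 6 ≡ 0 (mod 2).
  s_2 = 0 + 1 + 0 + 0 + 1 + 1 + 1 + 0 = 4 ≡ 0 (mod 2).
  s_3 = 1 + 0 + 0 + 0 + 1 + 1 + 1 + 0 = 4 ≡ 0 (mod 2).
  s_4 = 1 + 0 + 1 + 0 + 1 + 1 + 1 + 0 = 5 ≡ 1 (mod 2).
s = (0, 0, 0, 1)^T — this equals column 1 of H (binary 0001), so error is at position 1.
Correct: flip bit 1 of r = 110010001111110 to get c = 010010001111110.


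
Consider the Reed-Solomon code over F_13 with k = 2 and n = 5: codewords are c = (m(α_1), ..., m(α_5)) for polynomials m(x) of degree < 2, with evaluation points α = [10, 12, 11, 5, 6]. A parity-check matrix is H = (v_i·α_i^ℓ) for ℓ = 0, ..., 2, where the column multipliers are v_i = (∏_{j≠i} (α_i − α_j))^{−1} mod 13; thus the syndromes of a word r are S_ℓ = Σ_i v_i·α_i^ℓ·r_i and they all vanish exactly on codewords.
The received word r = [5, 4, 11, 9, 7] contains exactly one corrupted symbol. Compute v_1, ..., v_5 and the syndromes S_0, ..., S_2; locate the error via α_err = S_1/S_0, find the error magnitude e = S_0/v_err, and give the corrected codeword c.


S = (4, 7, 9), error at position 4, error magnitude e = 8, c = [5, 4, 11, 1, 7].

Step 1: column multipliers v_i = (∏_{j≠i}(α_i − α_j))^{−1} mod 13.
  i = 1 (α = 10): (10−12)(10−11)(10−5)(10−6) = (−2)·(−1)·5·4 = 40 ≡ 1, so v_1 = 1^{−1} = 1 (mod 13).
  i = 2 (α = 12): (12−10)(12−11)(12−5)(12−6) = 2·1·7·6 = 84 ≡ 6, so v_2 = 6^{−1} = 11 (mod 13).
  i = 3 (α = 11): (11−10)(11−12)(11−5)(11−6) = 1·(−1)·6·5 = −30 ≡ 9, so v_3 = 9^{−1} = 3 (mod 13).
  i = 4 (α = 5): (5−10)(5−12)(5−11)(5−6) = (−5)·(−7)·(−6)·(−1) = 210 ≡ 2, so v_4 = 2^{−1} = 7 (mod 13).
  i = 5 (α = 6): (6−10)(6−12)(6−11)(6−5) = (−4)·(−6)·(−5)·1 = −120 ≡ 10, so v_5 = 10^{−1} = 4 (mod 13).
  v = [1, 11, 3, 7, 4].
Step 2: syndromes of r = [5, 4, 11, 9, 7] (all sums mod 13).
  S_0 = Σ v_i r_i = 1·5 + 11·4 + 3·11 + 7·9 + 4·7 = 173 ≡ 4.
  S_1 = Σ v_i α_i r_i = 1·10·5 + 11·12·4 + 3·11·11 + 7·5·9 + 4·6·7 = 1424 ≡ 7.
  α_i^2 mod 13 = [9, 1, 4, 12, 10].
  S_2 = Σ v_i α_i^2 r_i = 1·9·5 + 11·1·4 + 3·4·11 + 7·12·9 + 4·10·7 = 1257 ≡ 9.
  S = (4, 7, 9) ≠ 0, so r is not a codeword (an error is present).
Step 3: locate the error. For a single error e at position i, S_ℓ = v_i·e·α_i^ℓ, so α_err = S_1/S_0.
  S_0^{−1} = 4^{−1} = 10 (mod 13), so α_err = 7·10 = 70 ≡ 5 = α_4. Error position i = 4.
  Consistency check: S_2/S_1 = 9·2 = 18 ≡ 5 = α_err ✓ (single-error assumption holds).
Step 4: error magnitude e = S_0/v_4 = S_0·∏_{j≠4}(α_4 − α_j) = 4·2 = 8 ≡ 8 (mod 13).
Step 5: correct position 4: c_4 = r_4 − e = 9 − 8 ≡ 1 (mod 13). Hence c = [5, 4, 11, 1, 7].
  Check: interpolating c through the α_i gives m(x) = 10 + 6·x (degree < 2) with m(α_i) = c_i for every i, so c is indeed a codeword.


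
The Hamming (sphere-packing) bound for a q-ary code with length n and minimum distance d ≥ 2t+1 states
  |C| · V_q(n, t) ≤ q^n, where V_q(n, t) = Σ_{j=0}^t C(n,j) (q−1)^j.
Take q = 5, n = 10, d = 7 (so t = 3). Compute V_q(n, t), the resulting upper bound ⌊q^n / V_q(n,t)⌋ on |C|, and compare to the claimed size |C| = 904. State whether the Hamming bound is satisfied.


V_q(n, t) = 8441, q^n = 9765625, Hamming bound = 1156, |C| = 904 ≤ bound (satisfied).

Step 1: Compute V_q(n, t) = Σ_{j=0}^3 C(n, j) (q−1)^j.
  j = 0: C(10,0)·(4)^0 = 1·1 = 1.
  j = 1: C(10,1)·(4)^1 = 10·4 = 40.
  j = 2: C(10,2)·(4)^2 = 45·16 = 720.
  j = 3: C(10,3)·(4)^3 = 120·64 = 7680.
  V_q(n, t) = 1 + 40 + 720 + 7680 = 8441.
Step 2: q^n = 5^10 = 9765625.
Step 3: Hamming bound ⌊q^n / V_q(n,t)⌋ = ⌊9765625/8441⌋ = 1156.
Step 4: Compare |C| = 904 to 1156: satisfied.
The claimed |C| lies below the Hamming bound.


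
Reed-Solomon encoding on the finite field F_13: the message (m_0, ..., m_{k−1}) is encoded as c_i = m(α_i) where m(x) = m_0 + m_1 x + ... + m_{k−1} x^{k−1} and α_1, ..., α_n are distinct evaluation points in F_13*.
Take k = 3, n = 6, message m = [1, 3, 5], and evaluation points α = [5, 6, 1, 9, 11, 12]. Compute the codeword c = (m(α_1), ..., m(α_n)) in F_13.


c = [11, 4, 9, 4, 2, 3]

Message polynomial: m(x) = 1 + 3·x + 5·x^2 (mod 13).
For each evaluation point α_i, compute m(α_i) mod 13:
  α_1 = 5: Horner steps 5 → 2 → 11, so m(5) = 11.
  α_2 = 6: Horner steps 5 → 7 → 4, so m(6) = 4.
  α_3 = 1: Horner steps 5 → 8 → 9, so m(1) = 9.
  α_4 = 9: Horner steps 5 → 9 → 4, so m(9) = 4.
  α_5 = 11: Horner steps 5 → 6 → 2, so m(11) = 2.
  α_6 = 12: Horner steps 5 → 11 → 3, so m(12) = 3.
Codeword c = [11, 4, 9, 4, 2, 3] ∈ F_13^6.


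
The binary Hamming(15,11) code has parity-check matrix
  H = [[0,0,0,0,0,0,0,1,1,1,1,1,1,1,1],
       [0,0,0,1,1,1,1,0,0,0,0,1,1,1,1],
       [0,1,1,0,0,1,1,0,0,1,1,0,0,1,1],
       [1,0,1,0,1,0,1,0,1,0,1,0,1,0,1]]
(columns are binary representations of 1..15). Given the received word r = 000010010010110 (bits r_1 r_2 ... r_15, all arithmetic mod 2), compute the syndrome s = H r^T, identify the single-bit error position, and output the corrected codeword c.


s = (0, 1, 0, 1)^T, error position = 5, corrected codeword c = 000000010010110

Compute s = H r^T mod 2 one row at a time:
  s_1 = 1 + 0 + 0 + 1 + 0 + 1 + 1 + 0 = 4 ≡ 0 (mod 2).
  s_2 = 0 + 1 + 0 + 0 + 0 + 1 + 1 + 0 = 3 ≡ 1 (mod 2).
  s_3 = 0 + 0 + 0 + 0 + 0 + 1 + 1 + 0 = 2 ≡ 0 (mod 2).
  s_4 = 0 + 0 + 1 + 0 + 0 + 1 + 1 + 0 = 3 ≡ 1 (mod 2).
s = (0, 1, 0, 1)^T — this equals column 5 of H (binary 0101), so error is at position 5.
Correct: flip bit 5 of r = 000010010010110 to get c = 000000010010110.


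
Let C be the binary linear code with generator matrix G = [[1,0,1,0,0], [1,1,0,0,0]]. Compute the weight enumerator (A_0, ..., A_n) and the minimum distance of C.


Weight distribution: A_0 = 1, A_2 = 3. Minimum distance d = 2.

Enumerate all 2^2 = 4 messages m ∈ F_2^2.
For each, compute codeword c = mG in F_2^5, then tally its weight.
  m = 00 → c = 00000, weight = 0.
  m = 10 → c = 10100, weight = 2.
  m = 01 → c = 11000, weight = 2.
  m = 11 → c = 01100, weight = 2.
Tally weights:
  weight 0: 1 codewords.
  weight 2: 3 codewords.
Minimum distance d = smallest w > 0 with A_w > 0 = 2.
Sanity: Σ A_w = 4 = 2^2 = 4 ✓.


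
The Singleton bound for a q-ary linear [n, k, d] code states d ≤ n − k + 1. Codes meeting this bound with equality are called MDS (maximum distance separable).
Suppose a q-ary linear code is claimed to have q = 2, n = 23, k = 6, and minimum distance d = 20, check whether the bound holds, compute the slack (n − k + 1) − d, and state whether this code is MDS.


Singleton RHS = n − k + 1 = 18, slack = -2, bound violated (no such code; not MDS).

Singleton bound: d ≤ n − k + 1.
Here n = 23, k = 6, so n − k + 1 = 18.
Given d = 20, check d ≤ 18: NO.
Slack = (n − k + 1) − d = -2.
The slack is negative: d = 20 exceeds n − k + 1 = 18 by 2, so the Singleton bound is violated and no linear [23, 6, 20]_2 code can exist. In particular it is not MDS (MDS requires d = n − k + 1 exactly).
Description: the claimed parameters are [23, 6, 20]_2; such a code would be impossible (violates the Singleton bound).


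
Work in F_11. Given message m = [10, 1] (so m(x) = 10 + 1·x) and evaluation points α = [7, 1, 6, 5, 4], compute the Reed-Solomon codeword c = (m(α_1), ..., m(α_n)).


c = [6, 0, 5, 4, 3]

Message polynomial: m(x) = 10 + 1·x (mod 11).
For each evaluation point α_i, compute m(α_i) mod 11:
  α_1 = 7: Horner steps 1 → 6, so m(7) = 6.
  α_2 = 1: Horner steps 1 → 0, so m(1) = 0.
  α_3 = 6: Horner steps 1 → 5, so m(6) = 5.
  α_4 = 5: Horner steps 1 → 4, so m(5) = 4.
  α_5 = 4: Horner steps 1 → 3, so m(4) = 3.
Codeword c = [6, 0, 5, 4, 3] ∈ F_11^5.


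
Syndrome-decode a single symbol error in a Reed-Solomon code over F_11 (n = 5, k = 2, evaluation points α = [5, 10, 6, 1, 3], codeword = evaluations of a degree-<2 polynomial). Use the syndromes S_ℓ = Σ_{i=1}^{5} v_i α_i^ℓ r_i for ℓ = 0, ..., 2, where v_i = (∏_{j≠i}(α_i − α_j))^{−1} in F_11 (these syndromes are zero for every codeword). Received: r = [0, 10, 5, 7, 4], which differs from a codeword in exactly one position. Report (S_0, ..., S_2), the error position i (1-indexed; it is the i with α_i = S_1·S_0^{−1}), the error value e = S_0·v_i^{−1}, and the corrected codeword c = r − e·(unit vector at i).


S = (3, 4, 9), error at position 1, error magnitude e = 10, c = [1, 10, 5, 7, 4].

Step 1: column multipliers v_i = (∏_{j≠i}(α_i − α_j))^{−1} mod 11.
  i = 1 (α = 5): (5−10)(5−6)(5−1)(5−3) = (−5)·(−1)·4·2 = 40 ≡ 7, so v_1 = 7^{−1} = 8 (mod 11).
  i = 2 (α = 10): (10−5)(10−6)(10−1)(10−3) = 5·4·9·7 = 1260 ≡ 6, so v_2 = 6^{−1} = 2 (mod 11).
  i = 3 (α = 6): (6−5)(6−10)(6−1)(6−3) = 1·(−4)·5·3 = −60 ≡ 6, so v_3 = 6^{−1} = 2 (mod 11).
  i = 4 (α = 1): (1−5)(1−10)(1−6)(1−3) = (−4)·(−9)·(−5)·(−2) = 360 ≡ 8, so v_4 = 8^{−1} = 7 (mod 11).
  i = 5 (α = 3): (3−5)(3−10)(3−6)(3−1) = (−2)·(−7)·(−3)·2 = −84 ≡ 4, so v_5 = 4^{−1} = 3 (mod 11).
  v = [8, 2, 2, 7, 3].
Step 2: syndromes of r = [0, 10, 5, 7, 4] (all sums mod 11).
  S_0 = Σ v_i r_i = 8·0 + 2·10 + 2·5 + 7·7 + 3·4 = 91 ≡ 3.
  S_1 = Σ v_i α_i r_i = 8·5·0 + 2·10·10 + 2·6·5 + 7·1·7 + 3·3·4 = 345 ≡ 4.
  α_i^2 mod 11 = [3, 1, 3, 1, 9].
  S_2 = Σ v_i α_i^2 r_i = 8·3·0 + 2·1·10 + 2·3·5 + 7·1·7 + 3·9·4 = 207 ≡ 9.
  S = (3, 4, 9) ≠ 0, so r is not a codeword (an error is present).
Step 3: locate the error. For a single error e at position i, S_ℓ = v_i·e·α_i^ℓ, so α_err = S_1/S_0.
  S_0^{−1} = 3^{−1} = 4 (mod 11), so α_err = 4·4 = 16 ≡ 5 = α_1. Error position i = 1.
  Consistency check: S_2/S_1 = 9·3 = 27 ≡ 5 = α_err ✓ (single-error assumption holds).
Step 4: error magnitude e = S_0/v_1 = S_0·∏_{j≠1}(α_1 − α_j) = 3·7 = 21 ≡ 10 (mod 11).
Step 5: correct position 1: c_1 = r_1 − e = 0 − 10 ≡ 1 (mod 11). Hence c = [1, 10, 5, 7, 4].
  Check: interpolating c through the α_i gives m(x) = 3 + 4·x (degree < 2) with m(α_i) = c_i for every i, so c is indeed a codeword.


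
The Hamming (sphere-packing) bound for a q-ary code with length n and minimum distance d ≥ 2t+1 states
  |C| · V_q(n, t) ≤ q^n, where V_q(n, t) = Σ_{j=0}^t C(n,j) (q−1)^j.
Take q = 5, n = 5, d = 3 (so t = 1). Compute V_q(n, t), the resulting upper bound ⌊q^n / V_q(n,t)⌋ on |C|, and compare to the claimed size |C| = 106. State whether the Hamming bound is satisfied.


V_q(n, t) = 21, q^n = 3125, Hamming bound = 148, |C| = 106 ≤ bound (satisfied).

Step 1: Compute V_q(n, t) = Σ_{j=0}^1 C(n, j) (q−1)^j.
  j = 0: C(5,0)·(4)^0 = 1·1 = 1.
  j = 1: C(5,1)·(4)^1 = 5·4 = 20.
  V_q(n, t) = 1 + 20 = 21.
Step 2: q^n = 5^5 = 3125.
Step 3: Hamming bound ⌊q^n / V_q(n,t)⌋ = ⌊3125/21⌋ = 148.
Step 4: Compare |C| = 106 to 148: satisfied.
The claimed |C| lies below the Hamming bound.


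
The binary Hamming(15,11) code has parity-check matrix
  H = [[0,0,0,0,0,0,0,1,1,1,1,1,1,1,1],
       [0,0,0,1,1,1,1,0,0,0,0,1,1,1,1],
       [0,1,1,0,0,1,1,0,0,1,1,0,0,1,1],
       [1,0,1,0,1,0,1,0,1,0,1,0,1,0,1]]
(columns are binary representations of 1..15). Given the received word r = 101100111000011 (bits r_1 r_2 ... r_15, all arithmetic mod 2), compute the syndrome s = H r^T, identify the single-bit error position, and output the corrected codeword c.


s = (0, 0, 0, 1)^T, error position = 1, corrected codeword c = 001100111000011

Compute s = H r^T mod 2 one row at a time:
  s_1 = 1 + 1 + 0 + 0 + 0 + 0 + 1 + 1 = 4 ≡ 0 (mod 2).
  s_2 = 1 + 0 + 0 + 1 + 0 + 0 + 1 + 1 = 4 ≡ 0 (mod 2).
  s_3 = 0 + 1 + 0 + 1 + 0 + 0 + 1 + 1 = 4 ≡ 0 (mod 2).
  s_4 = 1 + 1 + 0 + 1 + 1 + 0 + 0 + 1 = 5 ≡ 1 (mod 2).
s = (0, 0, 0, 1)^T — this equals column 1 of H (binary 0001), so error is at position 1.
Correct: flip bit 1 of r = 101100111000011 to get c = 001100111000011.


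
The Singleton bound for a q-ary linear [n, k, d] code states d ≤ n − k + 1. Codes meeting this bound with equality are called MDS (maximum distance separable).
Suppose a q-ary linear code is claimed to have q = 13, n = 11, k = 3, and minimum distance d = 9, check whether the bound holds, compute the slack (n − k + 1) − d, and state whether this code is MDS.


Singleton RHS = n − k + 1 = 9, slack = 0, bound satisfied, MDS.

Singleton bound: d ≤ n − k + 1.
Here n = 11, k = 3, so n − k + 1 = 9.
Given d = 9, check d ≤ 9: YES.
Slack = (n − k + 1) − d = 0.
The code is MDS (slack = 0).
Description: the claimed parameters are [11, 3, 9]_13; such a code would be MDS (meets Singleton bound).


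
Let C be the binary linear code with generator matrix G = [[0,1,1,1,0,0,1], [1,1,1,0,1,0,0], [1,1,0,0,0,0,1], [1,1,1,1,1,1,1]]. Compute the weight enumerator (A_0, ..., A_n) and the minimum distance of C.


Weight distribution: A_0 = 1, A_3 = 7, A_4 = 7, A_7 = 1. Minimum distance d = 3.

Enumerate all 2^4 = 16 messages m ∈ F_2^4.
For each, compute codeword c = mG in F_2^7, then tally its weight.
  m = 0000 → c = 0000000, weight = 0.
  m = 1000 → c = 0111001, weight = 4.
  m = 0100 → c = 1110100, weight = 4.
  m = 1100 → c = 1001101, weight = 4.
  m = 0010 → c = 1100001, weight = 3.
  m = 1010 → c = 1011000, weight = 3.
  m = 0110 → c = 0010101, weight = 3.
  m = 1110 → c = 0101100, weight = 3.
  m = 0001 → c = 1111111, weight = 7.
  m = 1001 → c = 1000110, weight = 3.
  m = 0101 → c = 0001011, weight = 3.
  m = 1101 → c = 0110010, weight = 3.
  m = 0011 → c = 0011110, weight = 4.
  m = 1011 → c = 0100111, weight = 4.
  m = 0111 → c = 1101010, weight = 4.
  m = 1111 → c = 1010011, weight = 4.
Tally weights:
  weight 0: 1 codewords.
  weight 3: 7 codewords.
  weight 4: 7 codewords.
  weight 7: 1 codewords.
Minimum distance d = smallest w > 0 with A_w > 0 = 3.
Sanity: Σ A_w = 16 = 2^4 = 16 ✓.


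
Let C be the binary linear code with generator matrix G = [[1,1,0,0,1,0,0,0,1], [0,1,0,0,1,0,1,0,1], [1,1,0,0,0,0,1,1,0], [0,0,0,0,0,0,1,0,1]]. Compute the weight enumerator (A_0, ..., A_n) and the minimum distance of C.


Weight distribution: A_0 = 1, A_2 = 6, A_4 = 9. Minimum distance d = 2.

Enumerate all 2^4 = 16 messages m ∈ F_2^4.
For each, compute codeword c = mG in F_2^9, then tally its weight.
  m = 0000 → c = 000000000, weight = 0.
  m = 1000 → c = 110010001, weight = 4.
  m = 0100 → c = 010010101, weight = 4.
  m = 1100 → c = 100000100, weight = 2.
  m = 0010 → c = 110000110, weight = 4.
  m = 1010 → c = 000010111, weight = 4.
  m = 0110 → c = 100010011, weight = 4.
  m = 1110 → c = 010000010, weight = 2.
  m = 0001 → c = 000000101, weight = 2.
  m = 1001 → c = 110010100, weight = 4.
  m = 0101 → c = 010010000, weight = 2.
  m = 1101 → c = 100000001, weight = 2.
  m = 0011 → c = 110000011, weight = 4.
  m = 1011 → c = 000010010, weight = 2.
  m = 0111 → c = 100010110, weight = 4.
  m = 1111 → c = 010000111, weight = 4.
Tally weights:
  weight 0: 1 codewords.
  weight 2: 6 codewords.
  weight 4: 9 codewords.
Minimum distance d = smallest w > 0 with A_w > 0 = 2.
Sanity: Σ A_w = 16 = 2^4 = 16 ✓.
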